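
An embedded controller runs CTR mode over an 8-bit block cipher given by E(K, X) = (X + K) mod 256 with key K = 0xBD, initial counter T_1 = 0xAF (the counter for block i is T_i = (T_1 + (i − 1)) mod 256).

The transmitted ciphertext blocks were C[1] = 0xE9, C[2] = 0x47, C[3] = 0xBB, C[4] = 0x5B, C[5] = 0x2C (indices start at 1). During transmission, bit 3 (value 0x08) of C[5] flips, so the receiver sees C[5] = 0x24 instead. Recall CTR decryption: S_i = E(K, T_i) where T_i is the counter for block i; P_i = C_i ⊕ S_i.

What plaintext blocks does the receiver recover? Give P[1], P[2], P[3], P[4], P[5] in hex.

Only C[5] changed, to 0x24. In CTR, a change in C_i flips the same bit in P_i only; the keystream is unaffected. Decrypting the received ciphertext:
P[1]: T = 0xAF, S = E(K, T) = 0x6C; 0xE9 ⊕ 0x6C = 0x85.
P[2]: T = 0xB0, S = E(K, T) = 0x6D; 0x47 ⊕ 0x6D = 0x2A.
P[3]: T = 0xB1, S = E(K, T) = 0x6E; 0xBB ⊕ 0x6E = 0xD5.
P[4]: T = 0xB2, S = E(K, T) = 0x6F; 0x5B ⊕ 0x6F = 0x34.
P[5]: T = 0xB3, S = E(K, T) = 0x70; 0x24 ⊕ 0x70 = 0x54.
Blocks that differ from the original plaintext: P[5].

P[1] = 0x85, P[2] = 0x2A, P[3] = 0xD5, P[4] = 0x34, P[5] = 0x54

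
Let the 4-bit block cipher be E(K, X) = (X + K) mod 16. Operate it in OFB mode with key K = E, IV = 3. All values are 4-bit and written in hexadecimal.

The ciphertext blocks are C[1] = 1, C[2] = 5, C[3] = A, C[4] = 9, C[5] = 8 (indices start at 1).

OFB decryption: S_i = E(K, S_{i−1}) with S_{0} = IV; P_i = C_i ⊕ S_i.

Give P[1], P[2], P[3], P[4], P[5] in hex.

P[1] = 0, P[2] = A, P[3] = 7, P[4] = 2, P[5] = 1

P[1]: S = E(K, 3) = 1; 1 ⊕ 1 = 0.
P[2]: S = E(K, 1) = F; 5 ⊕ F = A.
P[3]: S = E(K, F) = D; A ⊕ D = 7.
P[4]: S = E(K, D) = B; 9 ⊕ B = 2.
P[5]: S = E(K, B) = 9; 8 ⊕ 9 = 1.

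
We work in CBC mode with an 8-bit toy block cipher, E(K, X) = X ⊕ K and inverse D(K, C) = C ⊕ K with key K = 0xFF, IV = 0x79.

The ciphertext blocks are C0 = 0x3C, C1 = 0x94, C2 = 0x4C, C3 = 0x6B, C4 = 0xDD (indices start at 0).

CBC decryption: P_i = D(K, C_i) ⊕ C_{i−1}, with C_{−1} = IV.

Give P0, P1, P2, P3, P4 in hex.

P0 = 0xBA, P1 = 0x57, P2 = 0x27, P3 = 0xD8, P4 = 0x49

P0: D(K, 0x3C) = 0xC3; 0xC3 ⊕ 0x79 = 0xBA.
P1: D(K, 0x94) = 0x6B; 0x6B ⊕ 0x3C = 0x57.
P2: D(K, 0x4C) = 0xB3; 0xB3 ⊕ 0x94 = 0x27.
P3: D(K, 0x6B) = 0x94; 0x94 ⊕ 0x4C = 0xD8.
P4: D(K, 0xDD) = 0x22; 0x22 ⊕ 0x6B = 0x49.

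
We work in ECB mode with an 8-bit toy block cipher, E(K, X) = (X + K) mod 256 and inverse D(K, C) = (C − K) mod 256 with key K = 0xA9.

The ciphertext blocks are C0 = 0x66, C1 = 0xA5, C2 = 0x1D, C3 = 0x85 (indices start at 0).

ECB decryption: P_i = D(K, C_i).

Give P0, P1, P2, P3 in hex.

P0 = 0xBD, P1 = 0xFC, P2 = 0x74, P3 = 0xDC

P0: D(K, 0x66) = 0xBD.
P1: D(K, 0xA5) = 0xFC.
P2: D(K, 0x1D) = 0x74.
P3: D(K, 0x85) = 0xDC.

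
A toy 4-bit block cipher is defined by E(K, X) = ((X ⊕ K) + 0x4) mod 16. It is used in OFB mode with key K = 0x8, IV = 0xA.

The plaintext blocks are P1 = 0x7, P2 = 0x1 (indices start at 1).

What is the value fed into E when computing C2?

OFB encryption: S_i = E(K, S_{i−1}) with S_{0} = IV; C_i = P_i ⊕ S_i.
C1: S = E(K, 0xA) = 0x6; 0x7 ⊕ 0x6 = 0x1.
C2: S = E(K, 0x6) = 0x2; 0x1 ⊕ 0x2 = 0x3.
So the input to E for block 2 is 0x6.

0x6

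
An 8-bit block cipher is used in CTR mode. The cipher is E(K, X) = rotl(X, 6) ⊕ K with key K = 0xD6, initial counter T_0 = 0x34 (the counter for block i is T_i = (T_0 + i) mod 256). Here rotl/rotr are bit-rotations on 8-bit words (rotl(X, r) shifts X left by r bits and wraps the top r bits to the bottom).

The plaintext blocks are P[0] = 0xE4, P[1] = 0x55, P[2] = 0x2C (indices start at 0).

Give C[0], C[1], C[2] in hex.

CTR encryption: S_i = E(K, T_i) where T_i is the counter for block i; C_i = P_i ⊕ S_i.
C[0]: T = 0x34, S = E(K, T) = 0xDB; 0xE4 ⊕ 0xDB = 0x3F.
C[1]: T = 0x35, S = E(K, T) = 0x9B; 0x55 ⊕ 0x9B = 0xCE.
C[2]: T = 0x36, S = E(K, T) = 0x5B; 0x2C ⊕ 0x5B = 0x77.

C[0] = 0x3F, C[1] = 0xCE, C[2] = 0x77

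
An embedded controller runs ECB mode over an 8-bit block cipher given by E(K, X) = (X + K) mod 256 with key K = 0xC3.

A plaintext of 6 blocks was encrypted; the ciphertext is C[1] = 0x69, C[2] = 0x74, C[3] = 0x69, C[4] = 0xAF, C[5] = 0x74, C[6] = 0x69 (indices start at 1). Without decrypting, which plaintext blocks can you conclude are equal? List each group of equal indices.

ECB encrypts each block independently with the same key, so equal ciphertext blocks imply equal plaintext blocks.
C[1] = C[3] = C[6] = 0x69, so P[1] = P[3] = P[6].
C[2] = C[5] = 0x74, so P[2] = P[5].

P[1] = P[3] = P[6]; P[2] = P[5]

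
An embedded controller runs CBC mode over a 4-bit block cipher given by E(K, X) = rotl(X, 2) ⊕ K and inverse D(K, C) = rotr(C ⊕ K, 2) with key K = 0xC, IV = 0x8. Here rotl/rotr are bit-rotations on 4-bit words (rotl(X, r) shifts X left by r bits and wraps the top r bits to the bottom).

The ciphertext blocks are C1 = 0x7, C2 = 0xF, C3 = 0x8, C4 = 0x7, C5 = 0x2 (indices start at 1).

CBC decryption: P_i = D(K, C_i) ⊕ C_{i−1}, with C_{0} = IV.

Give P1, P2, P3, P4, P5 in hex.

P1 = 0x6, P2 = 0xB, P3 = 0xE, P4 = 0x6, P5 = 0xC

P1: D(K, 0x7) = 0xE; 0xE ⊕ 0x8 = 0x6.
P2: D(K, 0xF) = 0xC; 0xC ⊕ 0x7 = 0xB.
P3: D(K, 0x8) = 0x1; 0x1 ⊕ 0xF = 0xE.
P4: D(K, 0x7) = 0xE; 0xE ⊕ 0x8 = 0x6.
P5: D(K, 0x2) = 0xB; 0xB ⊕ 0x7 = 0xC.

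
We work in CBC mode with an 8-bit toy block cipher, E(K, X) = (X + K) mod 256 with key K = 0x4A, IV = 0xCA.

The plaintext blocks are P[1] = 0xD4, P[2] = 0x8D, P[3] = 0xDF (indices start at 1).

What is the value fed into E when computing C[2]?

CBC encryption: C_i = E(K, P_i ⊕ C_{i−1}), with C_{0} = IV.
C[1]: P[1] ⊕ 0xCA = 0x1E; E(K, 0x1E) = 0x68.
C[2]: P[2] ⊕ 0x68 = 0xE5; E(K, 0xE5) = 0x2F.
So the input to E for block [2] is 0xE5.

0xE5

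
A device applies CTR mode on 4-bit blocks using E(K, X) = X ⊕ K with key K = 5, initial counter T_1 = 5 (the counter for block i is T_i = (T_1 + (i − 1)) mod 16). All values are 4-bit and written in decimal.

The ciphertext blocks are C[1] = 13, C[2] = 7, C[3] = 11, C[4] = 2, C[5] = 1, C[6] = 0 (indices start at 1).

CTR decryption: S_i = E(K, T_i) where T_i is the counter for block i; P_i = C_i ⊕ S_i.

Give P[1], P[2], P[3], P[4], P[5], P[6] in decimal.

P[1] = 13, P[2] = 4, P[3] = 9, P[4] = 15, P[5] = 13, P[6] = 15

P[1]: T = 5, S = E(K, T) = 0; 13 ⊕ 0 = 13.
P[2]: T = 6, S = E(K, T) = 3; 7 ⊕ 3 = 4.
P[3]: T = 7, S = E(K, T) = 2; 11 ⊕ 2 = 9.
P[4]: T = 8, S = E(K, T) = 13; 2 ⊕ 13 = 15.
P[5]: T = 9, S = E(K, T) = 12; 1 ⊕ 12 = 13.
P[6]: T = 10, S = E(K, T) = 15; 0 ⊕ 15 = 15.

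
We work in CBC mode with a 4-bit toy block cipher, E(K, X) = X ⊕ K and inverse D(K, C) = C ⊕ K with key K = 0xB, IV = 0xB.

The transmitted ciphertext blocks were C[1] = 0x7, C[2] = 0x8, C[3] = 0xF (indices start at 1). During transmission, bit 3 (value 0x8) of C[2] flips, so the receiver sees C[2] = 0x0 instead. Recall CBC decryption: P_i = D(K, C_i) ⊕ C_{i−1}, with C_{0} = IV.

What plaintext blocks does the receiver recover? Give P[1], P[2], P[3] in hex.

Only C[2] changed, to 0x0. In CBC, a change in C_i garbles P_i and flips the same bit in P_{i+1}. Decrypting the received ciphertext:
P[1]: D(K, 0x7) = 0xC; 0xC ⊕ 0xB = 0x7.
P[2]: D(K, 0x0) = 0xB; 0xB ⊕ 0x7 = 0xC.
P[3]: D(K, 0xF) = 0x4; 0x4 ⊕ 0x0 = 0x4.
Blocks that differ from the original plaintext: P[2], P[3].

P[1] = 0x7, P[2] = 0xC, P[3] = 0x4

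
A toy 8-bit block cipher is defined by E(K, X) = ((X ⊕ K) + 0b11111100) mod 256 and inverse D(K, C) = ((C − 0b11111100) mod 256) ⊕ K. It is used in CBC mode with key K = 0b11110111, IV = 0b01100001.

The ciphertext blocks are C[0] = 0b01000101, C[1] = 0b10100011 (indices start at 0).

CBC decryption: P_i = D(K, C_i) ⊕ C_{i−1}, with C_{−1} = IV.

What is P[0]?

P[0]: D(K, 0b01000101) = 0b10111110; 0b10111110 ⊕ 0b01100001 = 0b11011111.

P[0] = 0b11011111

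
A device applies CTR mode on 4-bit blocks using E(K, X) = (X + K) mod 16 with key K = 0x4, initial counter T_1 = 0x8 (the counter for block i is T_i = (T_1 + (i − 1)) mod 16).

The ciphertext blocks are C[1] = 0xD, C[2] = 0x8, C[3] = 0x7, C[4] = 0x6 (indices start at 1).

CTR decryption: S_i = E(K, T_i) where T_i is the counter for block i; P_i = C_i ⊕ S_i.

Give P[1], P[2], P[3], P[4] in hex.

P[1]: T = 0x8, S = E(K, T) = 0xC; 0xD ⊕ 0xC = 0x1.
P[2]: T = 0x9, S = E(K, T) = 0xD; 0x8 ⊕ 0xD = 0x5.
P[3]: T = 0xA, S = E(K, T) = 0xE; 0x7 ⊕ 0xE = 0x9.
P[4]: T = 0xB, S = E(K, T) = 0xF; 0x6 ⊕ 0xF = 0x9.

P[1] = 0x1, P[2] = 0x5, P[3] = 0x9, P[4] = 0x9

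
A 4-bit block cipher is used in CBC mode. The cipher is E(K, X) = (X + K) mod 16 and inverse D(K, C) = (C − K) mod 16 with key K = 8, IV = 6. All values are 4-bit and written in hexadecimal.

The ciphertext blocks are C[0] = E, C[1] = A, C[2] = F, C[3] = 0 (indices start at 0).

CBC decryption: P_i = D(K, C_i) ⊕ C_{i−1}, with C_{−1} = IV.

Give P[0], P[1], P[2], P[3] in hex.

P[0] = 0, P[1] = C, P[2] = D, P[3] = 7

P[0]: D(K, E) = 6; 6 ⊕ 6 = 0.
P[1]: D(K, A) = 2; 2 ⊕ E = C.
P[2]: D(K, F) = 7; 7 ⊕ A = D.
P[3]: D(K, 0) = 8; 8 ⊕ F = 7.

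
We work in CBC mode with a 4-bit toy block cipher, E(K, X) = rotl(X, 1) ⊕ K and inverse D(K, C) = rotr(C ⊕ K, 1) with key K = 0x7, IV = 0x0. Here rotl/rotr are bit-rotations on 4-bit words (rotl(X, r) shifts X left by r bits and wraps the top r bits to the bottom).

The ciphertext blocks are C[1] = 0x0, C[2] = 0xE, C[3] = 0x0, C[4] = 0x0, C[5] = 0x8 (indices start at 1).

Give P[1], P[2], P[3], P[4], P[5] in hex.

P[1] = 0xB, P[2] = 0xC, P[3] = 0x5, P[4] = 0xB, P[5] = 0xF

CBC decryption: P_i = D(K, C_i) ⊕ C_{i−1}, with C_{0} = IV.
P[1]: D(K, 0x0) = 0xB; 0xB ⊕ 0x0 = 0xB.
P[2]: D(K, 0xE) = 0xC; 0xC ⊕ 0x0 = 0xC.
P[3]: D(K, 0x0) = 0xB; 0xB ⊕ 0xE = 0x5.
P[4]: D(K, 0x0) = 0xB; 0xB ⊕ 0x0 = 0xB.
P[5]: D(K, 0x8) = 0xF; 0xF ⊕ 0x0 = 0xF.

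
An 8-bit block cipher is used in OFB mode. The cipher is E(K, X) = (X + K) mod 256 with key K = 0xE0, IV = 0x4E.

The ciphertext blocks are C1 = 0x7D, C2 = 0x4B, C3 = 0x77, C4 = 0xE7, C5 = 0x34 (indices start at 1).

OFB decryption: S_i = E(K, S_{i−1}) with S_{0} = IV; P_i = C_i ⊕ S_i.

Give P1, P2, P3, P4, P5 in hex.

P1: S = E(K, 0x4E) = 0x2E; 0x7D ⊕ 0x2E = 0x53.
P2: S = E(K, 0x2E) = 0x0E; 0x4B ⊕ 0x0E = 0x45.
P3: S = E(K, 0x0E) = 0xEE; 0x77 ⊕ 0xEE = 0x99.
P4: S = E(K, 0xEE) = 0xCE; 0xE7 ⊕ 0xCE = 0x29.
P5: S = E(K, 0xCE) = 0xAE; 0x34 ⊕ 0xAE = 0x9A.

P1 = 0x53, P2 = 0x45, P3 = 0x99, P4 = 0x29, P5 = 0x9A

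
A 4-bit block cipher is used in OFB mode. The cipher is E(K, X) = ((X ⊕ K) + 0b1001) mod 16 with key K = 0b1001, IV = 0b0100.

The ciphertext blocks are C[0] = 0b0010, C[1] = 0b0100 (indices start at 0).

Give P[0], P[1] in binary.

P[0] = 0b0100, P[1] = 0b1100

OFB decryption: S_i = E(K, S_{i−1}) with S_{−1} = IV; P_i = C_i ⊕ S_i.
P[0]: S = E(K, 0b0100) = 0b0110; 0b0010 ⊕ 0b0110 = 0b0100.
P[1]: S = E(K, 0b0110) = 0b1000; 0b0100 ⊕ 0b1000 = 0b1100.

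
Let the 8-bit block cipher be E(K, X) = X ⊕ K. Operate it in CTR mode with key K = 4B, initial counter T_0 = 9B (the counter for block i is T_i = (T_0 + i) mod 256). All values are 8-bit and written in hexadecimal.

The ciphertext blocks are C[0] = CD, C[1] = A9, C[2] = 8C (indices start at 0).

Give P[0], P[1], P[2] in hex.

CTR decryption: S_i = E(K, T_i) where T_i is the counter for block i; P_i = C_i ⊕ S_i.
P[0]: T = 9B, S = E(K, T) = D0; CD ⊕ D0 = 1D.
P[1]: T = 9C, S = E(K, T) = D7; A9 ⊕ D7 = 7E.
P[2]: T = 9D, S = E(K, T) = D6; 8C ⊕ D6 = 5A.

P[0] = 1D, P[1] = 7E, P[2] = 5A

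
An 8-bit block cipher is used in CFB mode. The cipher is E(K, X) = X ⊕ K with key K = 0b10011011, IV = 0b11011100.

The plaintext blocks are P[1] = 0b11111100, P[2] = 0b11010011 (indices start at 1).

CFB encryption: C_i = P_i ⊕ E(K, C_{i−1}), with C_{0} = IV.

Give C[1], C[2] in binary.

C[1]: E(K, 0b11011100) = 0b01000111; 0b11111100 ⊕ 0b01000111 = 0b10111011.
C[2]: E(K, 0b10111011) = 0b00100000; 0b11010011 ⊕ 0b00100000 = 0b11110011.

C[1] = 0b10111011, C[2] = 0b11110011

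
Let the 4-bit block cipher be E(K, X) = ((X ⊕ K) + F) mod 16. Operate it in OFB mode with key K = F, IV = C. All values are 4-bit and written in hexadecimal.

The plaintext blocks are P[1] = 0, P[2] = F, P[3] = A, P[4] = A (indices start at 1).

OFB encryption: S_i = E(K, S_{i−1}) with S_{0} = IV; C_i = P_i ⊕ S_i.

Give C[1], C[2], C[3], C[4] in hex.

C[1] = 2, C[2] = 3, C[3] = 8, C[4] = 6

C[1]: S = E(K, C) = 2; 0 ⊕ 2 = 2.
C[2]: S = E(K, 2) = C; F ⊕ C = 3.
C[3]: S = E(K, C) = 2; A ⊕ 2 = 8.
C[4]: S = E(K, 2) = C; A ⊕ C = 6.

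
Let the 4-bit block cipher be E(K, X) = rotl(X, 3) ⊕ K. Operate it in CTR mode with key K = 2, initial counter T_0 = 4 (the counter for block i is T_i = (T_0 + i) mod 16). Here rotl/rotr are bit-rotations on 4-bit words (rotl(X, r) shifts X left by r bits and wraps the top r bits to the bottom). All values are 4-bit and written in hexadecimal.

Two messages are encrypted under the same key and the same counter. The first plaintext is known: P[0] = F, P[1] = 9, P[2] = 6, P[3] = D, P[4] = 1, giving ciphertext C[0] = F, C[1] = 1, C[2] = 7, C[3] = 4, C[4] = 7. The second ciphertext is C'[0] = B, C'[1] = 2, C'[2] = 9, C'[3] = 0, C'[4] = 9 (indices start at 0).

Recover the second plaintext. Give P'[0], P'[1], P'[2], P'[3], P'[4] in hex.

In CTR with a reused counter, both messages share the same keystream S_i, so C_i ⊕ C'_i = P_i ⊕ P'_i and thus P'_i = P_i ⊕ C_i ⊕ C'_i.
P'[0]: F ⊕ F ⊕ B = B.
P'[1]: 9 ⊕ 1 ⊕ 2 = A.
P'[2]: 6 ⊕ 7 ⊕ 9 = 8.
P'[3]: D ⊕ 4 ⊕ 0 = 9.
P'[4]: 1 ⊕ 7 ⊕ 9 = F.

P'[0] = B, P'[1] = A, P'[2] = 8, P'[3] = 9, P'[4] = F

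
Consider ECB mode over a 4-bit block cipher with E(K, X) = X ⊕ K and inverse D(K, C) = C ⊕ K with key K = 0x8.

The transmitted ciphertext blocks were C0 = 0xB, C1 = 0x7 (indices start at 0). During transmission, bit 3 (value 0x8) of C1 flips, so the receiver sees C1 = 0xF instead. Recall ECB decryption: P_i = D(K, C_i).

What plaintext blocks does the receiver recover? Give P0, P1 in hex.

Only C1 changed, to 0xF. In ECB, a change in C_i affects only P_i. Decrypting the received ciphertext:
P0: D(K, 0xB) = 0x3.
P1: D(K, 0xF) = 0x7.
Blocks that differ from the original plaintext: P1.

P0 = 0x3, P1 = 0x7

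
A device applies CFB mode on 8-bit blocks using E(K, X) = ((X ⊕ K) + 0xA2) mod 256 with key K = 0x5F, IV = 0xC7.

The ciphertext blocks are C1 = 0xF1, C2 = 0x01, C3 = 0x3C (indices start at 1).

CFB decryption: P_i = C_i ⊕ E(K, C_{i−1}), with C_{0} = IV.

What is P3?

P3: E(K, 0x01) = 0x00; 0x3C ⊕ 0x00 = 0x3C.

P3 = 0x3C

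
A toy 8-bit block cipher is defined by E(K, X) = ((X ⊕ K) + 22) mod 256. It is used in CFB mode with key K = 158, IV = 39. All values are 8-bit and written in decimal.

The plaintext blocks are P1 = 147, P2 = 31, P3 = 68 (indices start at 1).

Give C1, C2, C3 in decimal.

CFB encryption: C_i = P_i ⊕ E(K, C_{i−1}), with C_{0} = IV.
C1: E(K, 39) = 207; 147 ⊕ 207 = 92.
C2: E(K, 92) = 216; 31 ⊕ 216 = 199.
C3: E(K, 199) = 111; 68 ⊕ 111 = 43.

C1 = 92, C2 = 199, C3 = 43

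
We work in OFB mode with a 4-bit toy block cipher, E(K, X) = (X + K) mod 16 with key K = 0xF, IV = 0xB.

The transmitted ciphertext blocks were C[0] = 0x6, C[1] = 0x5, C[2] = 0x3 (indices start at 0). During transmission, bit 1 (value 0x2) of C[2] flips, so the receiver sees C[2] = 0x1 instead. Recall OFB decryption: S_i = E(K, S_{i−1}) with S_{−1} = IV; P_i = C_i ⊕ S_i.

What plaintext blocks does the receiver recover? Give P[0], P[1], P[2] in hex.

P[0] = 0xC, P[1] = 0xC, P[2] = 0x9

Only C[2] changed, to 0x1. In OFB, a change in C_i flips the same bit in P_i only; the keystream is unaffected. Decrypting the received ciphertext:
P[0]: S = E(K, 0xB) = 0xA; 0x6 ⊕ 0xA = 0xC.
P[1]: S = E(K, 0xA) = 0x9; 0x5 ⊕ 0x9 = 0xC.
P[2]: S = E(K, 0x9) = 0x8; 0x1 ⊕ 0x8 = 0x9.
Blocks that differ from the original plaintext: P[2].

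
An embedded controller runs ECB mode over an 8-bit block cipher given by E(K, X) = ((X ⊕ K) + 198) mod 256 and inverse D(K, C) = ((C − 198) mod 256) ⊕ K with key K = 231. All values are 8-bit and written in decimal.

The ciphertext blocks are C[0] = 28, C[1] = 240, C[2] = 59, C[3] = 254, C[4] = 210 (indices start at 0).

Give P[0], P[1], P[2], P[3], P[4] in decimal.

P[0] = 177, P[1] = 205, P[2] = 146, P[3] = 223, P[4] = 235

ECB decryption: P_i = D(K, C_i).
P[0]: D(K, 28) = 177.
P[1]: D(K, 240) = 205.
P[2]: D(K, 59) = 146.
P[3]: D(K, 254) = 223.
P[4]: D(K, 210) = 235.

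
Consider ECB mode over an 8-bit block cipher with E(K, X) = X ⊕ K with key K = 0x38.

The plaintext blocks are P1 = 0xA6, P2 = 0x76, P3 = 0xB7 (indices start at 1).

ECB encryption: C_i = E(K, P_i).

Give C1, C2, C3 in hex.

C1: E(K, 0xA6) = 0x9E.
C2: E(K, 0x76) = 0x4E.
C3: E(K, 0xB7) = 0x8F.

C1 = 0x9E, C2 = 0x4E, C3 = 0x8F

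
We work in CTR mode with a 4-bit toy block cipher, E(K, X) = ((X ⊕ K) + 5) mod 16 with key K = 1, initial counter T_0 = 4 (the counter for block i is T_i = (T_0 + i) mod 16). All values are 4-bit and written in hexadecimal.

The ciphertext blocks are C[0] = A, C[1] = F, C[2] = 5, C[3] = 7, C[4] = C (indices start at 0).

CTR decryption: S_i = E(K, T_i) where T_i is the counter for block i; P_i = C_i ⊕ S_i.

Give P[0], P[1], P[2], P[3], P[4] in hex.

P[0]: T = 4, S = E(K, T) = A; A ⊕ A = 0.
P[1]: T = 5, S = E(K, T) = 9; F ⊕ 9 = 6.
P[2]: T = 6, S = E(K, T) = C; 5 ⊕ C = 9.
P[3]: T = 7, S = E(K, T) = B; 7 ⊕ B = C.
P[4]: T = 8, S = E(K, T) = E; C ⊕ E = 2.

P[0] = 0, P[1] = 6, P[2] = 9, P[3] = C, P[4] = 2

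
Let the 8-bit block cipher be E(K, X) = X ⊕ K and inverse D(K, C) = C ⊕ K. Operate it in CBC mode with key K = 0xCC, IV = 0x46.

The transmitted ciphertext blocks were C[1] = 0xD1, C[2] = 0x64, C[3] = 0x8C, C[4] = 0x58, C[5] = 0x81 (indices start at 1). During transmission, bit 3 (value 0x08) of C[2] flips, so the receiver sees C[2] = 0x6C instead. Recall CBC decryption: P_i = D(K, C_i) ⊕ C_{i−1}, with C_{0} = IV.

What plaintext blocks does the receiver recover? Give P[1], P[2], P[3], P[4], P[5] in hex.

P[1] = 0x5B, P[2] = 0x71, P[3] = 0x2C, P[4] = 0x18, P[5] = 0x15

Only C[2] changed, to 0x6C. In CBC, a change in C_i garbles P_i and flips the same bit in P_{i+1}. Decrypting the received ciphertext:
P[1]: D(K, 0xD1) = 0x1D; 0x1D ⊕ 0x46 = 0x5B.
P[2]: D(K, 0x6C) = 0xA0; 0xA0 ⊕ 0xD1 = 0x71.
P[3]: D(K, 0x8C) = 0x40; 0x40 ⊕ 0x6C = 0x2C.
P[4]: D(K, 0x58) = 0x94; 0x94 ⊕ 0x8C = 0x18.
P[5]: D(K, 0x81) = 0x4D; 0x4D ⊕ 0x58 = 0x15.
Blocks that differ from the original plaintext: P[2], P[3].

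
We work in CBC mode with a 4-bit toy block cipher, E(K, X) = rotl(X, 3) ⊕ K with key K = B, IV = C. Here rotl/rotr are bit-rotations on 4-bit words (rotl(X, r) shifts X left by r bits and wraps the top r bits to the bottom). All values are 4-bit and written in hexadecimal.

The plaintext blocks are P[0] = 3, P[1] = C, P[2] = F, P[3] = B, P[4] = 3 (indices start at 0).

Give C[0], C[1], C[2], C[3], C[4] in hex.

C[0] = 4, C[1] = F, C[2] = B, C[3] = B, C[4] = F

CBC encryption: C_i = E(K, P_i ⊕ C_{i−1}), with C_{−1} = IV.
C[0]: P[0] ⊕ C = F; E(K, F) = 4.
C[1]: P[1] ⊕ 4 = 8; E(K, 8) = F.
C[2]: P[2] ⊕ F = 0; E(K, 0) = B.
C[3]: P[3] ⊕ B = 0; E(K, 0) = B.
C[4]: P[4] ⊕ B = 8; E(K, 8) = F.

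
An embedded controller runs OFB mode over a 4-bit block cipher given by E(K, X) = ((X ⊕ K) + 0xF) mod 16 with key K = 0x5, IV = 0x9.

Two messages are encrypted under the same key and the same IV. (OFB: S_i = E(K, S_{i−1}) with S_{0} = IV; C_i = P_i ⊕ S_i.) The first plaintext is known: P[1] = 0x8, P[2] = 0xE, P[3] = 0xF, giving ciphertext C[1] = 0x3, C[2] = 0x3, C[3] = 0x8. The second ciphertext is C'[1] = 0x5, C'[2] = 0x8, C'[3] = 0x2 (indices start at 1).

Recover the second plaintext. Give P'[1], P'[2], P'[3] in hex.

In OFB with a reused IV, both messages share the same keystream S_i, so C_i ⊕ C'_i = P_i ⊕ P'_i and thus P'_i = P_i ⊕ C_i ⊕ C'_i.
P'[1]: 0x8 ⊕ 0x3 ⊕ 0x5 = 0xE.
P'[2]: 0xE ⊕ 0x3 ⊕ 0x8 = 0x5.
P'[3]: 0xF ⊕ 0x8 ⊕ 0x2 = 0x5.

P'[1] = 0xE, P'[2] = 0x5, P'[3] = 0x5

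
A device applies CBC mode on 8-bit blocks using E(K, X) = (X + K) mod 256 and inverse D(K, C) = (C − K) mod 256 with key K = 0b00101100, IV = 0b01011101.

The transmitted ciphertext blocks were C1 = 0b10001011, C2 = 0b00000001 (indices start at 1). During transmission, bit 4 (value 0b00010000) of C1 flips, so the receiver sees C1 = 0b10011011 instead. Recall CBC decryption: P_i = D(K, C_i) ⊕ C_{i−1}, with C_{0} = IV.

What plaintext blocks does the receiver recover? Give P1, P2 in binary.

Only C1 changed, to 0b10011011. In CBC, a change in C_i garbles P_i and flips the same bit in P_{i+1}. Decrypting the received ciphertext:
P1: D(K, 0b10011011) = 0b01101111; 0b01101111 ⊕ 0b01011101 = 0b00110010.
P2: D(K, 0b00000001) = 0b11010101; 0b11010101 ⊕ 0b10011011 = 0b01001110.
Blocks that differ from the original plaintext: P1, P2.

P1 = 0b00110010, P2 = 0b01001110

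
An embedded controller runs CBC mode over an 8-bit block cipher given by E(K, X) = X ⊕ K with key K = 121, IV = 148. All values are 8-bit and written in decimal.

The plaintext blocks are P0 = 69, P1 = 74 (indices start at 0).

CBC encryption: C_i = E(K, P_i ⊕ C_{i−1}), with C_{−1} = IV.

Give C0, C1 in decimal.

C0: P0 ⊕ 148 = 209; E(K, 209) = 168.
C1: P1 ⊕ 168 = 226; E(K, 226) = 155.

C0 = 168, C1 = 155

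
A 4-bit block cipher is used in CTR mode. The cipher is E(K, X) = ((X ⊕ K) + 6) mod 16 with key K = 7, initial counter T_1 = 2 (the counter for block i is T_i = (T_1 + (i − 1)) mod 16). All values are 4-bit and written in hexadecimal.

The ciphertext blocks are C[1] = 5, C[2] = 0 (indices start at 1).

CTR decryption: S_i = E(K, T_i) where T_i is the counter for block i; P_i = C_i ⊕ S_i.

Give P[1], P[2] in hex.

P[1] = E, P[2] = A

P[1]: T = 2, S = E(K, T) = B; 5 ⊕ B = E.
P[2]: T = 3, S = E(K, T) = A; 0 ⊕ A = A.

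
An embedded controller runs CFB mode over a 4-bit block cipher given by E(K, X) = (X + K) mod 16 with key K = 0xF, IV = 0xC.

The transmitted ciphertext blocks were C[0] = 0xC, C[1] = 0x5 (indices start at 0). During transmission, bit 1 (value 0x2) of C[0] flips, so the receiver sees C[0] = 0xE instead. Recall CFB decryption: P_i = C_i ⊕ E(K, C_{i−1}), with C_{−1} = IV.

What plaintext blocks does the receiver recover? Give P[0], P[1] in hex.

P[0] = 0x5, P[1] = 0x8

Only C[0] changed, to 0xE. In CFB, a change in C_i flips the same bit in P_i and garbles P_{i+1}. Decrypting the received ciphertext:
P[0]: E(K, 0xC) = 0xB; 0xE ⊕ 0xB = 0x5.
P[1]: E(K, 0xE) = 0xD; 0x5 ⊕ 0xD = 0x8.
Blocks that differ from the original plaintext: P[0], P[1].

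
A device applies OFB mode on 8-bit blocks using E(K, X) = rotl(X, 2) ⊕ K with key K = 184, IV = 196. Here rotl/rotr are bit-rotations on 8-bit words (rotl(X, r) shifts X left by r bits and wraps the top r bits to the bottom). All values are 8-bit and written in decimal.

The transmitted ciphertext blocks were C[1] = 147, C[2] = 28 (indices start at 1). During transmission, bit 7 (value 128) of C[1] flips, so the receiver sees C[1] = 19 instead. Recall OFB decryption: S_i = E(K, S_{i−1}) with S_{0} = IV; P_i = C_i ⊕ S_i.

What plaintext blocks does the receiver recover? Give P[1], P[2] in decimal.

Only C[1] changed, to 19. In OFB, a change in C_i flips the same bit in P_i only; the keystream is unaffected. Decrypting the received ciphertext:
P[1]: S = E(K, 196) = 171; 19 ⊕ 171 = 184.
P[2]: S = E(K, 171) = 22; 28 ⊕ 22 = 10.
Blocks that differ from the original plaintext: P[1].

P[1] = 184, P[2] = 10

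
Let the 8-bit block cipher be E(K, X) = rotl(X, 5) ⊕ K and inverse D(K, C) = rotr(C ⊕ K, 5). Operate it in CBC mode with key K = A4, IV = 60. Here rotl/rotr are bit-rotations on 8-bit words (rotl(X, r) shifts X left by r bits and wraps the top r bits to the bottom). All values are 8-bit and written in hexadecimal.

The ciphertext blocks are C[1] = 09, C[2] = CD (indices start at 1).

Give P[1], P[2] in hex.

P[1] = 0D, P[2] = 42

CBC decryption: P_i = D(K, C_i) ⊕ C_{i−1}, with C_{0} = IV.
P[1]: D(K, 09) = 6D; 6D ⊕ 60 = 0D.
P[2]: D(K, CD) = 4B; 4B ⊕ 09 = 42.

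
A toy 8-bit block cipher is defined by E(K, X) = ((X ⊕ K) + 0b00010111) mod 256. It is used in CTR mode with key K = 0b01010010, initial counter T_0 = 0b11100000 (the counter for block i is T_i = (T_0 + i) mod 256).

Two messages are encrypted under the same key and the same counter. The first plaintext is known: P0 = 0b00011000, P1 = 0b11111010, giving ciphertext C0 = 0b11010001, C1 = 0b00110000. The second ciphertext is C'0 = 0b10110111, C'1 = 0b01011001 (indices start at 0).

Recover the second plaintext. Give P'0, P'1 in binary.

In CTR with a reused counter, both messages share the same keystream S_i, so C_i ⊕ C'_i = P_i ⊕ P'_i and thus P'_i = P_i ⊕ C_i ⊕ C'_i.
P'0: 0b00011000 ⊕ 0b11010001 ⊕ 0b10110111 = 0b01111110.
P'1: 0b11111010 ⊕ 0b00110000 ⊕ 0b01011001 = 0b10010011.

P'0 = 0b01111110, P'1 = 0b10010011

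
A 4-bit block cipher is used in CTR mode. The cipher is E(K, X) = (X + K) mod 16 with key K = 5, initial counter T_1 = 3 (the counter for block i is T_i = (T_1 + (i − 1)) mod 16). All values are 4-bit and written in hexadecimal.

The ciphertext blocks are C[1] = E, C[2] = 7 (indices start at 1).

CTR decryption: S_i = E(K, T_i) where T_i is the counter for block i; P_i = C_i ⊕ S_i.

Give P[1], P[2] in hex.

P[1]: T = 3, S = E(K, T) = 8; E ⊕ 8 = 6.
P[2]: T = 4, S = E(K, T) = 9; 7 ⊕ 9 = E.

P[1] = 6, P[2] = E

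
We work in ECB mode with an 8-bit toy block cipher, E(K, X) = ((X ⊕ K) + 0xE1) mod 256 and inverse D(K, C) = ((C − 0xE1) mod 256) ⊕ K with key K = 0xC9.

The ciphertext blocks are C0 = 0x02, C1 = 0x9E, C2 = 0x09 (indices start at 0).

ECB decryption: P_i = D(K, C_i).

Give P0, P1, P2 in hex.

P0: D(K, 0x02) = 0xE8.
P1: D(K, 0x9E) = 0x74.
P2: D(K, 0x09) = 0xE1.

P0 = 0xE8, P1 = 0x74, P2 = 0xE1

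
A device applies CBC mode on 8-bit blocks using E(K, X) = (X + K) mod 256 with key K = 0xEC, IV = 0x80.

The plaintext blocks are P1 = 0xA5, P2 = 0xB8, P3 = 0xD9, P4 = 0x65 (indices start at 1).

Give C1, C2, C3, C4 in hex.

C1 = 0x11, C2 = 0x95, C3 = 0x38, C4 = 0x49

CBC encryption: C_i = E(K, P_i ⊕ C_{i−1}), with C_{0} = IV.
C1: P1 ⊕ 0x80 = 0x25; E(K, 0x25) = 0x11.
C2: P2 ⊕ 0x11 = 0xA9; E(K, 0xA9) = 0x95.
C3: P3 ⊕ 0x95 = 0x4C; E(K, 0x4C) = 0x38.
C4: P4 ⊕ 0x38 = 0x5D; E(K, 0x5D) = 0x49.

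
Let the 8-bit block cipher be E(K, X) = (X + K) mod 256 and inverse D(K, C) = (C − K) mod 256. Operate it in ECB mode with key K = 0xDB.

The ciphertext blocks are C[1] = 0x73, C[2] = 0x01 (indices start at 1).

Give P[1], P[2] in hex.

ECB decryption: P_i = D(K, C_i).
P[1]: D(K, 0x73) = 0x98.
P[2]: D(K, 0x01) = 0x26.

P[1] = 0x98, P[2] = 0x26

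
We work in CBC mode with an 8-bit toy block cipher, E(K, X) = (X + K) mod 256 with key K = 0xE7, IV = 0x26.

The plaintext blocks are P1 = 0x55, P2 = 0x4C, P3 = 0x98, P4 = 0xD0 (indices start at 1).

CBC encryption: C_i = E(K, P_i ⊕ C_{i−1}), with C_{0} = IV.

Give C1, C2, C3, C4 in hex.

C1: P1 ⊕ 0x26 = 0x73; E(K, 0x73) = 0x5A.
C2: P2 ⊕ 0x5A = 0x16; E(K, 0x16) = 0xFD.
C3: P3 ⊕ 0xFD = 0x65; E(K, 0x65) = 0x4C.
C4: P4 ⊕ 0x4C = 0x9C; E(K, 0x9C) = 0x83.

C1 = 0x5A, C2 = 0xFD, C3 = 0x4C, C4 = 0x83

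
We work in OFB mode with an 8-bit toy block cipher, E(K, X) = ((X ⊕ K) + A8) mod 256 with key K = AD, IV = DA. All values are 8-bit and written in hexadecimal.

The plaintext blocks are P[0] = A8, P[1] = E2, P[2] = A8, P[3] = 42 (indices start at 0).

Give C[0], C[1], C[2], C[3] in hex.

OFB encryption: S_i = E(K, S_{i−1}) with S_{−1} = IV; C_i = P_i ⊕ S_i.
C[0]: S = E(K, DA) = 1F; A8 ⊕ 1F = B7.
C[1]: S = E(K, 1F) = 5A; E2 ⊕ 5A = B8.
C[2]: S = E(K, 5A) = 9F; A8 ⊕ 9F = 37.
C[3]: S = E(K, 9F) = DA; 42 ⊕ DA = 98.

C[0] = B7, C[1] = B8, C[2] = 37, C[3] = 98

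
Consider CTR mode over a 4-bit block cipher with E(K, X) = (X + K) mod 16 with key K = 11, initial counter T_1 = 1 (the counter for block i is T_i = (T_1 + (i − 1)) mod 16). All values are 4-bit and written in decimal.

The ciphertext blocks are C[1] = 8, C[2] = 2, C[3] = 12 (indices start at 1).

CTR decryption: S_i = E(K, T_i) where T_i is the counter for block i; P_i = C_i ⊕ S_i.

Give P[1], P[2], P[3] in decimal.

P[1]: T = 1, S = E(K, T) = 12; 8 ⊕ 12 = 4.
P[2]: T = 2, S = E(K, T) = 13; 2 ⊕ 13 = 15.
P[3]: T = 3, S = E(K, T) = 14; 12 ⊕ 14 = 2.

P[1] = 4, P[2] = 15, P[3] = 2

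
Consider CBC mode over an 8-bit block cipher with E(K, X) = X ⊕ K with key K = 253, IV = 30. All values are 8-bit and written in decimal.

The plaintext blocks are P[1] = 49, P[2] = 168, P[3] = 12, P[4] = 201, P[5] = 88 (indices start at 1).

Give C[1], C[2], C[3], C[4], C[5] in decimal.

C[1] = 210, C[2] = 135, C[3] = 118, C[4] = 66, C[5] = 231

CBC encryption: C_i = E(K, P_i ⊕ C_{i−1}), with C_{0} = IV.
C[1]: P[1] ⊕ 30 = 47; E(K, 47) = 210.
C[2]: P[2] ⊕ 210 = 122; E(K, 122) = 135.
C[3]: P[3] ⊕ 135 = 139; E(K, 139) = 118.
C[4]: P[4] ⊕ 118 = 191; E(K, 191) = 66.
C[5]: P[5] ⊕ 66 = 26; E(K, 26) = 231.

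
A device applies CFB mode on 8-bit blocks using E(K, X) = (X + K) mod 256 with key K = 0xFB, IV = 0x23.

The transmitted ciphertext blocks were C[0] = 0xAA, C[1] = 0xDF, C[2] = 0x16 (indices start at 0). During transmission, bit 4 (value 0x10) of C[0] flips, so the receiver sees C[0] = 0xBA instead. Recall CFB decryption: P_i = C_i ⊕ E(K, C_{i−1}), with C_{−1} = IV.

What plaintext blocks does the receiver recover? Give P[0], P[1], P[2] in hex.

P[0] = 0xA4, P[1] = 0x6A, P[2] = 0xCC

Only C[0] changed, to 0xBA. In CFB, a change in C_i flips the same bit in P_i and garbles P_{i+1}. Decrypting the received ciphertext:
P[0]: E(K, 0x23) = 0x1E; 0xBA ⊕ 0x1E = 0xA4.
P[1]: E(K, 0xBA) = 0xB5; 0xDF ⊕ 0xB5 = 0x6A.
P[2]: E(K, 0xDF) = 0xDA; 0x16 ⊕ 0xDA = 0xCC.
Blocks that differ from the original plaintext: P[0], P[1].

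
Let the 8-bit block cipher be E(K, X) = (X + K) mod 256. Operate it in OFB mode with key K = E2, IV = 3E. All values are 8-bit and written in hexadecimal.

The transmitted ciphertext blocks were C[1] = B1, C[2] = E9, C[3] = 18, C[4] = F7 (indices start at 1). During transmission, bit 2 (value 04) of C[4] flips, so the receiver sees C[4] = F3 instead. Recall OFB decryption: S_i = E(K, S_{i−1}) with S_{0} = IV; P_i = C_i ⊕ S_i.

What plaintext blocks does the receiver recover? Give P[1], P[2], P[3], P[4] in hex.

P[1] = 91, P[2] = EB, P[3] = FC, P[4] = 35

Only C[4] changed, to F3. In OFB, a change in C_i flips the same bit in P_i only; the keystream is unaffected. Decrypting the received ciphertext:
P[1]: S = E(K, 3E) = 20; B1 ⊕ 20 = 91.
P[2]: S = E(K, 20) = 02; E9 ⊕ 02 = EB.
P[3]: S = E(K, 02) = E4; 18 ⊕ E4 = FC.
P[4]: S = E(K, E4) = C6; F3 ⊕ C6 = 35.
Blocks that differ from the original plaintext: P[4].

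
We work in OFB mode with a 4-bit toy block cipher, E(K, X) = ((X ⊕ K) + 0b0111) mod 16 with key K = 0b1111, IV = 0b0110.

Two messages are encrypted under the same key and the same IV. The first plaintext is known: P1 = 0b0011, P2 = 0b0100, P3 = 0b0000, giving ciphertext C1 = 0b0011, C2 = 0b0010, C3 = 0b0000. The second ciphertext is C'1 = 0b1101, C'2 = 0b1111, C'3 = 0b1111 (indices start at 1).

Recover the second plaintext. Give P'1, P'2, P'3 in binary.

P'1 = 0b1101, P'2 = 0b1001, P'3 = 0b1111

In OFB with a reused IV, both messages share the same keystream S_i, so C_i ⊕ C'_i = P_i ⊕ P'_i and thus P'_i = P_i ⊕ C_i ⊕ C'_i.
P'1: 0b0011 ⊕ 0b0011 ⊕ 0b1101 = 0b1101.
P'2: 0b0100 ⊕ 0b0010 ⊕ 0b1111 = 0b1001.
P'3: 0b0000 ⊕ 0b0000 ⊕ 0b1111 = 0b1111.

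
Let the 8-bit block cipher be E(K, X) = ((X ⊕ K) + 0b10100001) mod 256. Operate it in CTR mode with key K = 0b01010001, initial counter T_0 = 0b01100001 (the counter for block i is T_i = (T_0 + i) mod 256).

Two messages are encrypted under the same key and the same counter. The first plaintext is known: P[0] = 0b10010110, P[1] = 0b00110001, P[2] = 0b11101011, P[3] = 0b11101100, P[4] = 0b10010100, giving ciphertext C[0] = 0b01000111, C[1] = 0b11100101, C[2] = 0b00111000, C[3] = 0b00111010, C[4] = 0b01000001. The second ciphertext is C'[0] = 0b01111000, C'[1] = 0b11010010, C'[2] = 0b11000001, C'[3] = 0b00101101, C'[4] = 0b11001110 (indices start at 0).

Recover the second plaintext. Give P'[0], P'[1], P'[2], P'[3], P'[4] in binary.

P'[0] = 0b10101001, P'[1] = 0b00000110, P'[2] = 0b00010010, P'[3] = 0b11111011, P'[4] = 0b00011011

In CTR with a reused counter, both messages share the same keystream S_i, so C_i ⊕ C'_i = P_i ⊕ P'_i and thus P'_i = P_i ⊕ C_i ⊕ C'_i.
P'[0]: 0b10010110 ⊕ 0b01000111 ⊕ 0b01111000 = 0b10101001.
P'[1]: 0b00110001 ⊕ 0b11100101 ⊕ 0b11010010 = 0b00000110.
P'[2]: 0b11101011 ⊕ 0b00111000 ⊕ 0b11000001 = 0b00010010.
P'[3]: 0b11101100 ⊕ 0b00111010 ⊕ 0b00101101 = 0b11111011.
P'[4]: 0b10010100 ⊕ 0b01000001 ⊕ 0b11001110 = 0b00011011.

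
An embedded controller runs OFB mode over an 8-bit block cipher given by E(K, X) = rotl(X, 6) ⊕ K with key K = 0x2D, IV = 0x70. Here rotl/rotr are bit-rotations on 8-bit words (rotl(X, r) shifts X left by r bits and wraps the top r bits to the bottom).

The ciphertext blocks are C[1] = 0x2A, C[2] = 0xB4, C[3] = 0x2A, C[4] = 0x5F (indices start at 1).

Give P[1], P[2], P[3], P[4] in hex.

P[1] = 0x1B, P[2] = 0xD5, P[3] = 0x5F, P[4] = 0x2F

OFB decryption: S_i = E(K, S_{i−1}) with S_{0} = IV; P_i = C_i ⊕ S_i.
P[1]: S = E(K, 0x70) = 0x31; 0x2A ⊕ 0x31 = 0x1B.
P[2]: S = E(K, 0x31) = 0x61; 0xB4 ⊕ 0x61 = 0xD5.
P[3]: S = E(K, 0x61) = 0x75; 0x2A ⊕ 0x75 = 0x5F.
P[4]: S = E(K, 0x75) = 0x70; 0x5F ⊕ 0x70 = 0x2F.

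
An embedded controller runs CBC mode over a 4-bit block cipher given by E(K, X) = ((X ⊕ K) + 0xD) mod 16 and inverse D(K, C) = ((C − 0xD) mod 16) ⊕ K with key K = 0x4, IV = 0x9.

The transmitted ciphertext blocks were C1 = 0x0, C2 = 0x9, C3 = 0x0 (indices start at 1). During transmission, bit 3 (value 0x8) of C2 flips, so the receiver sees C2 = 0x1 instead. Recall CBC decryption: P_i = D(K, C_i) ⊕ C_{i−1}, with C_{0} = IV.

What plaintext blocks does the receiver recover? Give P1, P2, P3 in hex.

P1 = 0xE, P2 = 0x0, P3 = 0x6

Only C2 changed, to 0x1. In CBC, a change in C_i garbles P_i and flips the same bit in P_{i+1}. Decrypting the received ciphertext:
P1: D(K, 0x0) = 0x7; 0x7 ⊕ 0x9 = 0xE.
P2: D(K, 0x1) = 0x0; 0x0 ⊕ 0x0 = 0x0.
P3: D(K, 0x0) = 0x7; 0x7 ⊕ 0x1 = 0x6.
Blocks that differ from the original plaintext: P2, P3.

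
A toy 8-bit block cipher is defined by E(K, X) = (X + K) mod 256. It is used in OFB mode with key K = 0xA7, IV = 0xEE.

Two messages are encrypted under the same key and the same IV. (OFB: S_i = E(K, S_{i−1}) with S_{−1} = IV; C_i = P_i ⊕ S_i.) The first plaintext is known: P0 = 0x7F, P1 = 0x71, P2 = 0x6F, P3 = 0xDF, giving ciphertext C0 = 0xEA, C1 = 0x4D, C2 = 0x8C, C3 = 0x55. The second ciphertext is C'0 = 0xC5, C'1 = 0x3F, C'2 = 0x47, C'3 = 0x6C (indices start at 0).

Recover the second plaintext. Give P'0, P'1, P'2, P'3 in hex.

In OFB with a reused IV, both messages share the same keystream S_i, so C_i ⊕ C'_i = P_i ⊕ P'_i and thus P'_i = P_i ⊕ C_i ⊕ C'_i.
P'0: 0x7F ⊕ 0xEA ⊕ 0xC5 = 0x50.
P'1: 0x71 ⊕ 0x4D ⊕ 0x3F = 0x03.
P'2: 0x6F ⊕ 0x8C ⊕ 0x47 = 0xA4.
P'3: 0xDF ⊕ 0x55 ⊕ 0x6C = 0xE6.

P'0 = 0x50, P'1 = 0x03, P'2 = 0xA4, P'3 = 0xE6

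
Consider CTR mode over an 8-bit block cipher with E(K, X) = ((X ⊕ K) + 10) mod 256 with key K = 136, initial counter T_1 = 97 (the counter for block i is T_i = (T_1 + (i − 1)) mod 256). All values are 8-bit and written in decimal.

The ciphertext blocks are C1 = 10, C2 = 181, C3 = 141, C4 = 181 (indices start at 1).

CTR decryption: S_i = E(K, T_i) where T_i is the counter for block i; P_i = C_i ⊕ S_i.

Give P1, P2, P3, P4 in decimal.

P1: T = 97, S = E(K, T) = 243; 10 ⊕ 243 = 249.
P2: T = 98, S = E(K, T) = 244; 181 ⊕ 244 = 65.
P3: T = 99, S = E(K, T) = 245; 141 ⊕ 245 = 120.
P4: T = 100, S = E(K, T) = 246; 181 ⊕ 246 = 67.

P1 = 249, P2 = 65, P3 = 120, P4 = 67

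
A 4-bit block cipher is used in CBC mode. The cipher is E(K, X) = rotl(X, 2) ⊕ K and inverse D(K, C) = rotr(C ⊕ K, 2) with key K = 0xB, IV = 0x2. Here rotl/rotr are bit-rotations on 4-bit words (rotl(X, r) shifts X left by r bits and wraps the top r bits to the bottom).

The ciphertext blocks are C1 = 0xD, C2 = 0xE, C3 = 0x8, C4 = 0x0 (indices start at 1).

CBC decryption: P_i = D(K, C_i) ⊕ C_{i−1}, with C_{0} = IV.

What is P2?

P2 = 0x8

P2: D(K, 0xE) = 0x5; 0x5 ⊕ 0xD = 0x8.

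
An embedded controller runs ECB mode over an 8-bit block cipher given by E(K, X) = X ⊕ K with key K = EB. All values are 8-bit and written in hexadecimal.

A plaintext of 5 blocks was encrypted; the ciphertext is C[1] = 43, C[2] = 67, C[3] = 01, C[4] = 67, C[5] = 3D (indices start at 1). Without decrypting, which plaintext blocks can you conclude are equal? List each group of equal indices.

ECB encrypts each block independently with the same key, so equal ciphertext blocks imply equal plaintext blocks.
C[2] = C[4] = 67, so P[2] = P[4].

P[2] = P[4]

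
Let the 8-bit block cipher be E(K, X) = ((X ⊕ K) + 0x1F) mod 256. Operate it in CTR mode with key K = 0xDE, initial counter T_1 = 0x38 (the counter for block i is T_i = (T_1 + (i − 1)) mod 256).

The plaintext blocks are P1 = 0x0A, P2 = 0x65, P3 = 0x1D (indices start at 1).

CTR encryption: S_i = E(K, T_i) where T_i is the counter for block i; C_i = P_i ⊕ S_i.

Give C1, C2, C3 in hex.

C1 = 0x0F, C2 = 0x63, C3 = 0x1E

C1: T = 0x38, S = E(K, T) = 0x05; 0x0A ⊕ 0x05 = 0x0F.
C2: T = 0x39, S = E(K, T) = 0x06; 0x65 ⊕ 0x06 = 0x63.
C3: T = 0x3A, S = E(K, T) = 0x03; 0x1D ⊕ 0x03 = 0x1E.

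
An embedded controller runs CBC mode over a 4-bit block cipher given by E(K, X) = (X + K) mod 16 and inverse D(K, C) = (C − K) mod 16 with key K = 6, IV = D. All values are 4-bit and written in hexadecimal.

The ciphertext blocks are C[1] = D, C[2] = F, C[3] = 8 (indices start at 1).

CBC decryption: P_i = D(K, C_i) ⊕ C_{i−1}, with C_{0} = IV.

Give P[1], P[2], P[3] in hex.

P[1]: D(K, D) = 7; 7 ⊕ D = A.
P[2]: D(K, F) = 9; 9 ⊕ D = 4.
P[3]: D(K, 8) = 2; 2 ⊕ F = D.

P[1] = A, P[2] = 4, P[3] = D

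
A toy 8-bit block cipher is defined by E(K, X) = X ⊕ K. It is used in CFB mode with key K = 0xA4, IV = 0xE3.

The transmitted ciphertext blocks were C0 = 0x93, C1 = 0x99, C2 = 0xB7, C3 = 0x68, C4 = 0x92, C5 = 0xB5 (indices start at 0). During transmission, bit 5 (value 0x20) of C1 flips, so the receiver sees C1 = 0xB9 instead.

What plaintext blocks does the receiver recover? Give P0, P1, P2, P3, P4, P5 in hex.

P0 = 0xD4, P1 = 0x8E, P2 = 0xAA, P3 = 0x7B, P4 = 0x5E, P5 = 0x83

CFB decryption: P_i = C_i ⊕ E(K, C_{i−1}), with C_{−1} = IV.
Only C1 changed, to 0xB9. In CFB, a change in C_i flips the same bit in P_i and garbles P_{i+1}. Decrypting the received ciphertext:
P0: E(K, 0xE3) = 0x47; 0x93 ⊕ 0x47 = 0xD4.
P1: E(K, 0x93) = 0x37; 0xB9 ⊕ 0x37 = 0x8E.
P2: E(K, 0xB9) = 0x1D; 0xB7 ⊕ 0x1D = 0xAA.
P3: E(K, 0xB7) = 0x13; 0x68 ⊕ 0x13 = 0x7B.
P4: E(K, 0x68) = 0xCC; 0x92 ⊕ 0xCC = 0x5E.
P5: E(K, 0x92) = 0x36; 0xB5 ⊕ 0x36 = 0x83.
Blocks that differ from the original plaintext: P1, P2.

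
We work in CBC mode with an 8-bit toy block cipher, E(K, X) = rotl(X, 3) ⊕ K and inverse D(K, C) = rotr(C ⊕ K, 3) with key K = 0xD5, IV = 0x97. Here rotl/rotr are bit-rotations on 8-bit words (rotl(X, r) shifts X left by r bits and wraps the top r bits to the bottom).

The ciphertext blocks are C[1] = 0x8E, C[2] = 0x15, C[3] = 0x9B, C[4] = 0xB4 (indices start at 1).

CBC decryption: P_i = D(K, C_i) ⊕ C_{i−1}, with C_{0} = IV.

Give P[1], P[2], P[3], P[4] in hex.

P[1] = 0xFC, P[2] = 0x96, P[3] = 0xDC, P[4] = 0xB7

P[1]: D(K, 0x8E) = 0x6B; 0x6B ⊕ 0x97 = 0xFC.
P[2]: D(K, 0x15) = 0x18; 0x18 ⊕ 0x8E = 0x96.
P[3]: D(K, 0x9B) = 0xC9; 0xC9 ⊕ 0x15 = 0xDC.
P[4]: D(K, 0xB4) = 0x2C; 0x2C ⊕ 0x9B = 0xB7.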